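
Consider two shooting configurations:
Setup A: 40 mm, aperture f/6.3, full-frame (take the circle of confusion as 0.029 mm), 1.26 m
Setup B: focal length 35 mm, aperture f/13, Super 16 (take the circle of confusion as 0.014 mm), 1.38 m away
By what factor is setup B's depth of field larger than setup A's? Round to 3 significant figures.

1.60

Setup A: H = 40²/(6.3×0.029) + 40 ≈ 8797.5 mm; DoF = Df − Dn = 1463.94 − 1105.93 ≈ 358.01 mm.
Setup B: H = 35²/(13×0.014) + 35 ≈ 6765.8 mm; DoF = Df − Dn = 1724.63 − 1150.16 ≈ 574.47 mm.
Ratio = 574.47 / 358.01 ≈ 1.60.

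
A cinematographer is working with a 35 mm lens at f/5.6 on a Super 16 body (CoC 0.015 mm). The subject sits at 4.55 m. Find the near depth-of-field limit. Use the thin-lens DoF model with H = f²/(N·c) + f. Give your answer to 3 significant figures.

3.47 m

Hyperfocal distance H = f²/(N·c) + f = 35²/(5.6 × 0.015) + 35 = 1225/0.084 + 35 ≈ 14618.3 mm ≈ 14.62 m.
Near limit Dn = s·(H − f)/(H + s − 2f) = 4550 × (14618.3 − 35) / (14618.3 + 4550 − 2 × 35) = 4550 × 14583.3 / 19098.3 ≈ 3474.3 mm ≈ 3.47 m.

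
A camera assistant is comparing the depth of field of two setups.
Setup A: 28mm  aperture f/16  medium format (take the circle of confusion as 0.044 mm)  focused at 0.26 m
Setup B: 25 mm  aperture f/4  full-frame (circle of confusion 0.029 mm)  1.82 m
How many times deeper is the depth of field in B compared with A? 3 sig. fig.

Setup A: H = 28²/(16×0.044) + 28 ≈ 1141.6 mm; DoF = Df − Dn = 328.42 − 215.17 ≈ 113.25 mm.
Setup B: H = 25²/(4×0.029) + 25 ≈ 5412.9 mm; DoF = Df − Dn = 2729.3 − 1365.2 ≈ 1364.1 mm.
Ratio = 1364.1 / 113.25 ≈ 12.0.

12.0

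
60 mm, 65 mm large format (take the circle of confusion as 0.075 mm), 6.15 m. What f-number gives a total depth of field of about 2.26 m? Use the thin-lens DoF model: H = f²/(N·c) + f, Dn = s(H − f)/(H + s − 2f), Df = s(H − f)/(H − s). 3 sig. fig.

f/1.40

Write h = H − f = f²/(N·c). The thin-lens limits are Dn = s·h/(h + (s−f)) and Df = s·h/(h − (s−f)), so DoF = Df − Dn = 2·s·(s−f)·h / (h² − (s−f)²).
That is a quadratic in h: DoF·h² − 2·s·(s−f)·h − DoF·(s−f)² = 0 ⇒ h = (s−f)·(s + √(s² + DoF²)) / DoF = 6090 × (6150 + √(6150² + 2260²)) / 2260 = 6090 × (6150 + 6552.11) / 2260 ≈ 34228 mm.
Then N = f²/(c·h) = 60² / (0.075 × 34228) = 3600 / 2567.1 ≈ 1.40.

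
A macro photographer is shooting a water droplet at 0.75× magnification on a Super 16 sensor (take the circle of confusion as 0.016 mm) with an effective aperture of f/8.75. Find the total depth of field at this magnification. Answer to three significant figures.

0.498 mm

At magnification m, DoF ≈ 2·N_eff·c/m² = 2 × 8.75 × 0.016 / 0.75² = 0.28 / 0.5625 ≈ 0.498 mm.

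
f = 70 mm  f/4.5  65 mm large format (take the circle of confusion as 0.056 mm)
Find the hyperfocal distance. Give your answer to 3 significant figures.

19.5 m

Hyperfocal distance H = f²/(N·c) + f = 70²/(4.5 × 0.056) + 70 = 4900/0.252 + 70 ≈ 19514.4 mm ≈ 19.5 m.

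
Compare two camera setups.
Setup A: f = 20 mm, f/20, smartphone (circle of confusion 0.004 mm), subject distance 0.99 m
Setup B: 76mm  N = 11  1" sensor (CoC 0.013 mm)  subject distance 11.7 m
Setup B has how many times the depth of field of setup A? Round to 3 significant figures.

Setup A: H = 20²/(20×0.004) + 20 ≈ 5020.0 mm; DoF = Df − Dn = 1228.29 − 829.15 ≈ 399.14 mm.
Setup B: H = 76²/(11×0.013) + 76 ≈ 40467.6 mm; DoF = Df − Dn = 16427.6 − 9085.4 ≈ 7342.2 mm.
Ratio = 7342.2 / 399.14 ≈ 18.4.

18.4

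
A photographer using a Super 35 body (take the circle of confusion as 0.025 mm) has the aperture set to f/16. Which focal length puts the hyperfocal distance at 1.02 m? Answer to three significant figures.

From H = f²/(N·c) + f, with f ≪ H: f ≈ √(H·N·c) = √(1020 × 16 × 0.025) = √408.00 ≈ 20.20 mm.
Exact: f² + N·c·f − N·c·H = 0 ⇒ f = (−N·c + √((N·c)² + 4·N·c·H))/2 = (−0.4 + √1632.2)/2 ≈ 20.000 mm ≈ 20.0 mm.

20.0 mm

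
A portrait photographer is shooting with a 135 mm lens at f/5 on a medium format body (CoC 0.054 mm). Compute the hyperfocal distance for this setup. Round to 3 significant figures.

67.6 m

Hyperfocal distance H = f²/(N·c) + f = 135²/(5 × 0.054) + 135 = 18225/0.27 + 135 ≈ 67635.0 mm ≈ 67.6 m.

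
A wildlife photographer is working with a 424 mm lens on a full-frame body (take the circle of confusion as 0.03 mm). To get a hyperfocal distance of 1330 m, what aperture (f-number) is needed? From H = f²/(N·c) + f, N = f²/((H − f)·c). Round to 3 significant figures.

f/4.51

Rearrange H = f²/(N·c) + f for N: N = f² / ((H − f)·c).
N = 424² / ((1330000 − 424) × 0.03) = 179776 / 39887 ≈ 4.51.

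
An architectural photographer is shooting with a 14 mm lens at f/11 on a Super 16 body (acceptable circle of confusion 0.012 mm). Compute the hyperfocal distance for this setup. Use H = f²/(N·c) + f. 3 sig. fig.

Hyperfocal distance H = f²/(N·c) + f = 14²/(11 × 0.012) + 14 = 196/0.132 + 14 ≈ 1498.8 mm ≈ 1.50 m.

1.50 m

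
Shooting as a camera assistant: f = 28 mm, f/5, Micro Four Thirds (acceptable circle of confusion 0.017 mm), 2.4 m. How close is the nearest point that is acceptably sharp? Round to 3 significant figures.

1.91 m

Hyperfocal distance H = f²/(N·c) + f = 28²/(5 × 0.017) + 28 = 784/0.085 + 28 ≈ 9251.5 mm ≈ 9.252 m.
Near limit Dn = s·(H − f)/(H + s − 2f) = 2400 × (9251.5 − 28) / (9251.5 + 2400 − 2 × 28) = 2400 × 9223.5 / 11595.5 ≈ 1909.1 mm ≈ 1.91 m.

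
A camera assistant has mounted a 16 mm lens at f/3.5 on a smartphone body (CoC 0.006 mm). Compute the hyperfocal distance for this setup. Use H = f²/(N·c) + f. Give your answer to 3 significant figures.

Hyperfocal distance H = f²/(N·c) + f = 16²/(3.5 × 0.006) + 16 = 256/0.021 + 16 ≈ 12206.5 mm ≈ 12.2 m.

12.2 m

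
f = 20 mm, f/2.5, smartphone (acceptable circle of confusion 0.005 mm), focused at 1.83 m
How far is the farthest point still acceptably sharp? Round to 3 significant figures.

1.94 m

Hyperfocal distance H = f²/(N·c) + f = 20²/(2.5 × 0.005) + 20 = 400/0.0125 + 20 ≈ 32020.0 mm ≈ 32.02 m.
Far limit Df = s·(H − f)/(H − s) = 1830 × (32020.0 − 20) / (32020.0 − 1830) = 1830 × 32000.0 / 30190.0 ≈ 1939.7 mm ≈ 1.94 m.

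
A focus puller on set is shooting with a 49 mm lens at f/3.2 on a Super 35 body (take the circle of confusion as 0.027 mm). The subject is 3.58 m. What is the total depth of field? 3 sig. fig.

Hyperfocal distance H = f²/(N·c) + f = 49²/(3.2 × 0.027) + 49 = 2401/0.0864 + 49 ≈ 27838.4 mm ≈ 27.84 m.
Near limit Dn = s·(H − f)/(H + s − 2f) = 3580 × (27838.4 − 49) / (27838.4 + 3580 − 2 × 49) = 3580 × 27789.4 / 31320.4 ≈ 3176.40 mm.
Far limit Df = s·(H − f)/(H − s) = 3580 × (27838.4 − 49) / (27838.4 − 3580) = 3580 × 27789.4 / 24258.4 ≈ 4101.10 mm.
Depth of field = Df − Dn = 4101.10 − 3176.40 ≈ 924.70 mm ≈ 0.925 m.

0.925 m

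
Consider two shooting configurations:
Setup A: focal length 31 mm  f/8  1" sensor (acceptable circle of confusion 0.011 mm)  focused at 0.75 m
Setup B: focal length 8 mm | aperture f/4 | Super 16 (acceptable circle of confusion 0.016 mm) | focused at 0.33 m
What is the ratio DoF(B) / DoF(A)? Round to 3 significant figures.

Setup A: H = 31²/(8×0.011) + 31 ≈ 10951.5 mm; DoF = Df − Dn = 802.860 − 703.671 ≈ 99.189 mm.
Setup B: H = 8²/(4×0.016) + 8 ≈ 1008.0 mm; DoF = Df − Dn = 486.73 − 249.62 ≈ 237.11 mm.
Ratio = 237.11 / 99.189 ≈ 2.39.

2.39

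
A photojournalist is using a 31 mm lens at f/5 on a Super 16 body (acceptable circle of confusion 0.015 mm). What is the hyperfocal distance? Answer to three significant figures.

Hyperfocal distance H = f²/(N·c) + f = 31²/(5 × 0.015) + 31 = 961/0.075 + 31 ≈ 12844.3 mm ≈ 12.8 m.

12.8 m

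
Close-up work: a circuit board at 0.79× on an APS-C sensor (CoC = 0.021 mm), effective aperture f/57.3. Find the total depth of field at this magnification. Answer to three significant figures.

At magnification m, DoF ≈ 2·N_eff·c/m² = 2 × 57.3 × 0.021 / 0.79² = 2.407 / 0.6241 ≈ 3.86 mm.

3.86 mm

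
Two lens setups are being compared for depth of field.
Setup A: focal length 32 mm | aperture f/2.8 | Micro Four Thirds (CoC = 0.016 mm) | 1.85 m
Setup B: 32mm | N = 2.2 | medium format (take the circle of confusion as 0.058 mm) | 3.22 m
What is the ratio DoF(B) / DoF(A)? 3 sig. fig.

10.3

Setup A: H = 32²/(2.8×0.016) + 32 ≈ 22889.1 mm; DoF = Df − Dn = 2009.86 − 1713.70 ≈ 296.16 mm.
Setup B: H = 32²/(2.2×0.058) + 32 ≈ 8057.1 mm; DoF = Df − Dn = 5342.2 − 2304.5 ≈ 3037.7 mm.
Ratio = 3037.7 / 296.16 ≈ 10.3.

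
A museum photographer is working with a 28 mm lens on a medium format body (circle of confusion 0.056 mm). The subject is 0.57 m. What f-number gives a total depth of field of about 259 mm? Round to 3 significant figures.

f/5.59

Write h = H − f = f²/(N·c). The thin-lens limits are Dn = s·h/(h + (s−f)) and Df = s·h/(h − (s−f)), so DoF = Df − Dn = 2·s·(s−f)·h / (h² − (s−f)²).
That is a quadratic in h: DoF·h² − 2·s·(s−f)·h − DoF·(s−f)² = 0 ⇒ h = (s−f)·(s + √(s² + DoF²)) / DoF = 542 × (570 + √(570² + 259²)) / 259 = 542 × (570 + 626.084) / 259 ≈ 2503.0 mm.
Then N = f²/(c·h) = 28² / (0.056 × 2503.0) = 784 / 140.17 ≈ 5.59.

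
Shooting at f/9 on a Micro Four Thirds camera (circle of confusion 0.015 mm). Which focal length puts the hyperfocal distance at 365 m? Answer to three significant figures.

222 mm

From H = f²/(N·c) + f, with f ≪ H: f ≈ √(H·N·c) = √(365000 × 9 × 0.015) = √49275 ≈ 222.0 mm.
The +f correction barely moves this — solving exactly, f² + N·c·f − N·c·H = 0 ⇒ f = (−N·c + √((N·c)² + 4·N·c·H))/2 = (−0.135 + √197100)/2 ≈ 221.91 mm, so f ≈ 222 mm.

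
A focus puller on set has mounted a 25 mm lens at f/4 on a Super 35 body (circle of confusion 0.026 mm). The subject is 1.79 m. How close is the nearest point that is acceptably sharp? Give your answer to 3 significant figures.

1.38 m

Hyperfocal distance H = f²/(N·c) + f = 25²/(4 × 0.026) + 25 = 625/0.104 + 25 ≈ 6034.6 mm ≈ 6.035 m.
Near limit Dn = s·(H − f)/(H + s − 2f) = 1790 × (6034.6 − 25) / (6034.6 + 1790 − 2 × 25) = 1790 × 6009.6 / 7774.6 ≈ 1383.6 mm ≈ 1.38 m.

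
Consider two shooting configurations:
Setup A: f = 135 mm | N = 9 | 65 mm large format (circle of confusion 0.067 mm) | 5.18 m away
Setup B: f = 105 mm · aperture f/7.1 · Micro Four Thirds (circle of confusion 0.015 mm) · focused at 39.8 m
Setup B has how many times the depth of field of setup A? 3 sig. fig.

20.1

Setup A: H = 135²/(9×0.067) + 135 ≈ 30358.9 mm; DoF = Df − Dn = 6217.9 − 4439.0 ≈ 1778.9 mm.
Setup B: H = 105²/(7.1×0.015) + 105 ≈ 103626.1 mm; DoF = Df − Dn = 64553 − 28769 ≈ 35784 mm.
Ratio = 35784 / 1778.9 ≈ 20.1.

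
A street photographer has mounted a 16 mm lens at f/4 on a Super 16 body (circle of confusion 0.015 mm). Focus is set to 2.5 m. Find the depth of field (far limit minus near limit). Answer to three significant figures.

4.40 m

Hyperfocal distance H = f²/(N·c) + f = 16²/(4 × 0.015) + 16 = 256/0.06 + 16 ≈ 4282.7 mm ≈ 4.283 m.
Near limit Dn = s·(H − f)/(H + s − 2f) = 2500 × (4282.7 − 16) / (4282.7 + 2500 − 2 × 16) = 2500 × 4266.7 / 6750.7 ≈ 1580.1 mm.
Far limit Df = s·(H − f)/(H − s) = 2500 × (4282.7 − 16) / (4282.7 − 2500) = 2500 × 4266.7 / 1782.7 ≈ 5983.5 mm.
Depth of field = Df − Dn = 5983.5 − 1580.1 ≈ 4403.4 mm ≈ 4.40 m.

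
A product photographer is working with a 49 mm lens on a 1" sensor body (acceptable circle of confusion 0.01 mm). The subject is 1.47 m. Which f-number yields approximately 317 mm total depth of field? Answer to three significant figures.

Write h = H − f = f²/(N·c). The thin-lens limits are Dn = s·h/(h + (s−f)) and Df = s·h/(h − (s−f)), so DoF = Df − Dn = 2·s·(s−f)·h / (h² − (s−f)²).
That is a quadratic in h: DoF·h² − 2·s·(s−f)·h − DoF·(s−f)² = 0 ⇒ h = (s−f)·(s + √(s² + DoF²)) / DoF = 1421 × (1470 + √(1470² + 317²)) / 317 = 1421 × (1470 + 1503.79) / 317 ≈ 13330 mm.
Then N = f²/(c·h) = 49² / (0.01 × 13330) = 2401 / 133.30 ≈ 18.

f/18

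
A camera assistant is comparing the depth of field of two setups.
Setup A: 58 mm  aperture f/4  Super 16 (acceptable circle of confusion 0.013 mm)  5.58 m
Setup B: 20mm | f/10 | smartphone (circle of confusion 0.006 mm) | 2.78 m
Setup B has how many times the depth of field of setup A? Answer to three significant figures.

2.89

Setup A: H = 58²/(4×0.013) + 58 ≈ 64750.3 mm; DoF = Df − Dn = 6100.75 − 5141.16 ≈ 959.59 mm.
Setup B: H = 20²/(10×0.006) + 20 ≈ 6686.7 mm; DoF = Df − Dn = 4744.0 − 1966.1 ≈ 2777.9 mm.
Ratio = 2777.9 / 959.59 ≈ 2.89.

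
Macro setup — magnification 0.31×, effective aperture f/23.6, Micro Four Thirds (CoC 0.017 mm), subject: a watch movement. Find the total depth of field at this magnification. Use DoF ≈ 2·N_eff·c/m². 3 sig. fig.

8.35 mm

At magnification m, DoF ≈ 2·N_eff·c/m² = 2 × 23.6 × 0.017 / 0.31² = 0.8024 / 0.0961 ≈ 8.35 mm.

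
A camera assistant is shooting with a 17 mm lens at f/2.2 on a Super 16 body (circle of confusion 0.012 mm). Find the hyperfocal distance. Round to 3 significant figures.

Hyperfocal distance H = f²/(N·c) + f = 17²/(2.2 × 0.012) + 17 = 289/0.0264 + 17 ≈ 10964.0 mm ≈ 11.0 m.

11.0 m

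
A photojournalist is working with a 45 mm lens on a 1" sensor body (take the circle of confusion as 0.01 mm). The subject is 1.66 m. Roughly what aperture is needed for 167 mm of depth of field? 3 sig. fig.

f/6.29

Write h = H − f = f²/(N·c). The thin-lens limits are Dn = s·h/(h + (s−f)) and Df = s·h/(h − (s−f)), so DoF = Df − Dn = 2·s·(s−f)·h / (h² − (s−f)²).
That is a quadratic in h: DoF·h² − 2·s·(s−f)·h − DoF·(s−f)² = 0 ⇒ h = (s−f)·(s + √(s² + DoF²)) / DoF = 1615 × (1660 + √(1660² + 167²)) / 167 = 1615 × (1660 + 1668.38) / 167 ≈ 32188 mm.
Then N = f²/(c·h) = 45² / (0.01 × 32188) = 2025 / 321.88 ≈ 6.29.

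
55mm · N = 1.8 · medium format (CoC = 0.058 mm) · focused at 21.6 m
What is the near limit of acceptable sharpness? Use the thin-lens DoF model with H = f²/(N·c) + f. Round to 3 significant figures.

Hyperfocal distance H = f²/(N·c) + f = 55²/(1.8 × 0.058) + 55 = 3025/0.1044 + 55 ≈ 29030.1 mm ≈ 29.03 m.
Near limit Dn = s·(H − f)/(H + s − 2f) = 21600 × (29030.1 − 55) / (29030.1 + 21600 − 2 × 55) = 21600 × 28975.1 / 50520.1 ≈ 12388 mm ≈ 12.4 m.

12.4 m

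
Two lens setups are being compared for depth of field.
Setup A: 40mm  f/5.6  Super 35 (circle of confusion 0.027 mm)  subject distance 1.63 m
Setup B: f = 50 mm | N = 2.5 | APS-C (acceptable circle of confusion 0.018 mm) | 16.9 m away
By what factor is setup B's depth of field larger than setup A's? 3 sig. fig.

Setup A: H = 40²/(5.6×0.027) + 40 ≈ 10622.0 mm; DoF = Df − Dn = 1918.22 − 1417.08 ≈ 501.14 mm.
Setup B: H = 50²/(2.5×0.018) + 50 ≈ 55605.6 mm; DoF = Df − Dn = 24257 − 12967 ≈ 11290 mm.
Ratio = 11290 / 501.14 ≈ 22.5.

22.5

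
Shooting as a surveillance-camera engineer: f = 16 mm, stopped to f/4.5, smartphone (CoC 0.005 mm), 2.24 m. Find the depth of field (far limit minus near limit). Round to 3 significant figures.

0.910 m

Hyperfocal distance H = f²/(N·c) + f = 16²/(4.5 × 0.005) + 16 = 256/0.0225 + 16 ≈ 11393.8 mm ≈ 11.39 m.
Near limit Dn = s·(H − f)/(H + s − 2f) = 2240 × (11393.8 − 16) / (11393.8 + 2240 − 2 × 16) = 2240 × 11377.8 / 13601.8 ≈ 1873.74 mm.
Far limit Df = s·(H − f)/(H − s) = 2240 × (11393.8 − 16) / (11393.8 − 2240) = 2240 × 11377.8 / 9153.8 ≈ 2784.23 mm.
Depth of field = Df − Dn = 2784.23 − 1873.74 ≈ 910.49 mm ≈ 0.910 m.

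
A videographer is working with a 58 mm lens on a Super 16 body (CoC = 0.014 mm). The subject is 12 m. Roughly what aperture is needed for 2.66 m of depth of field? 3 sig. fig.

Write h = H − f = f²/(N·c). The thin-lens limits are Dn = s·h/(h + (s−f)) and Df = s·h/(h − (s−f)), so DoF = Df − Dn = 2·s·(s−f)·h / (h² − (s−f)²).
That is a quadratic in h: DoF·h² − 2·s·(s−f)·h − DoF·(s−f)² = 0 ⇒ h = (s−f)·(s + √(s² + DoF²)) / DoF = 11942 × (12000 + √(12000² + 2660²)) / 2660 = 11942 × (12000 + 12291.3) / 2660 ≈ 109055 mm.
Then N = f²/(c·h) = 58² / (0.014 × 109055) = 3364 / 1526.8 ≈ 2.20.

f/2.20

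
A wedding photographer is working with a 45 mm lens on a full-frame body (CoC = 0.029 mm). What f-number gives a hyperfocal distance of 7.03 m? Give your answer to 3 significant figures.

f/10

Rearrange H = f²/(N·c) + f for N: N = f² / ((H − f)·c).
N = 45² / ((7030 − 45) × 0.029) = 2025 / 202.6 ≈ 10.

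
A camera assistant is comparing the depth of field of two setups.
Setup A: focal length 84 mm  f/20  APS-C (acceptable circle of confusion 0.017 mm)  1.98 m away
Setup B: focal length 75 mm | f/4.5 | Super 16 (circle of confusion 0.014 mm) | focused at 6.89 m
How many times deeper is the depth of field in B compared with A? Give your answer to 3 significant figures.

2.90

Setup A: H = 84²/(20×0.017) + 84 ≈ 20836.9 mm; DoF = Df − Dn = 2179.08 − 1814.25 ≈ 364.83 mm.
Setup B: H = 75²/(4.5×0.014) + 75 ≈ 89360.7 mm; DoF = Df − Dn = 7459.4 − 6401.4 ≈ 1058.0 mm.
Ratio = 1058.0 / 364.83 ≈ 2.90.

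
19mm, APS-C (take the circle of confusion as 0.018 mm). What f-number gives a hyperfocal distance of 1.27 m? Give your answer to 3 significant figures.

f/16

Rearrange H = f²/(N·c) + f for N: N = f² / ((H − f)·c).
N = 19² / ((1270 − 19) × 0.018) = 361 / 22.52 ≈ 16.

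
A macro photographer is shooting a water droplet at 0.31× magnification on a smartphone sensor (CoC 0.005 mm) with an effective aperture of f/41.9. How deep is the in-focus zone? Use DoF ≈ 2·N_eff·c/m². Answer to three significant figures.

At magnification m, DoF ≈ 2·N_eff·c/m² = 2 × 41.9 × 0.005 / 0.31² = 0.419 / 0.0961 ≈ 4.36 mm.

4.36 mm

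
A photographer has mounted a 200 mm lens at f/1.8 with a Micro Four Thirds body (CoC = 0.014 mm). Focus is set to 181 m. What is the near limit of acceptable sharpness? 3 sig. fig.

162 m

Hyperfocal distance H = f²/(N·c) + f = 200²/(1.8 × 0.014) + 200 = 40000/0.0252 + 200 ≈ 1587501.6 mm ≈ 1588 m.
Near limit Dn = s·(H − f)/(H + s − 2f) = 181000 × (1587501.6 − 200) / (1587501.6 + 181000 − 2 × 200) = 181000 × 1587301.6 / 1768101.6 ≈ 162492 mm ≈ 162 m.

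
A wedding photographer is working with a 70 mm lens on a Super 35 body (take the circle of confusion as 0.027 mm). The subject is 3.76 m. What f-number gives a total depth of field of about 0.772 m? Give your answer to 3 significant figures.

Write h = H − f = f²/(N·c). The thin-lens limits are Dn = s·h/(h + (s−f)) and Df = s·h/(h − (s−f)), so DoF = Df − Dn = 2·s·(s−f)·h / (h² − (s−f)²).
That is a quadratic in h: DoF·h² − 2·s·(s−f)·h − DoF·(s−f)² = 0 ⇒ h = (s−f)·(s + √(s² + DoF²)) / DoF = 3690 × (3760 + √(3760² + 772²)) / 772 = 3690 × (3760 + 3838.44) / 772 ≈ 36319 mm.
Then N = f²/(c·h) = 70² / (0.027 × 36319) = 4900 / 980.61 ≈ 5.

f/5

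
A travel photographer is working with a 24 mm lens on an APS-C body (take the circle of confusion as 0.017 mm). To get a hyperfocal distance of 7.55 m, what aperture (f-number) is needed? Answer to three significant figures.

f/4.50

Rearrange H = f²/(N·c) + f for N: N = f² / ((H − f)·c).
N = 24² / ((7550 − 24) × 0.017) = 576 / 127.9 ≈ 4.50.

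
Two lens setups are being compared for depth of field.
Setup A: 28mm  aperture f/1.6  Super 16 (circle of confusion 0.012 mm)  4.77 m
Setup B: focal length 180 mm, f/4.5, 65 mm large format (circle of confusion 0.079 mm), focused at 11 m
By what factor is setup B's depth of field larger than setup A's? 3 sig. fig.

2.36

Setup A: H = 28²/(1.6×0.012) + 28 ≈ 40861.3 mm; DoF = Df − Dn = 5396.7 − 4273.7 ≈ 1123.0 mm.
Setup B: H = 180²/(4.5×0.079) + 180 ≈ 91319.2 mm; DoF = Df − Dn = 12481.8 − 9832.7 ≈ 2649.1 mm.
Ratio = 2649.1 / 1123.0 ≈ 2.36.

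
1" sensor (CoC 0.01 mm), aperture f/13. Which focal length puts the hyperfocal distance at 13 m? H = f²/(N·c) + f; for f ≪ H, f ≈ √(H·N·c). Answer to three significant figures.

From H = f²/(N·c) + f, with f ≪ H: f ≈ √(H·N·c) = √(13000 × 13 × 0.01) = √1690.0 ≈ 41.11 mm.
Exact: f² + N·c·f − N·c·H = 0 ⇒ f = (−N·c + √((N·c)² + 4·N·c·H))/2 = (−0.13 + √6760.0)/2 ≈ 41.045 mm ≈ 41.0 mm.

41.0 mm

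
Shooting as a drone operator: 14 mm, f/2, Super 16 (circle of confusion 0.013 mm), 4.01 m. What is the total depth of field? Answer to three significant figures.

5.91 m

Hyperfocal distance H = f²/(N·c) + f = 14²/(2 × 0.013) + 14 = 196/0.026 + 14 ≈ 7552.5 mm ≈ 7.552 m.
Near limit Dn = s·(H − f)/(H + s − 2f) = 4010 × (7552.5 − 14) / (7552.5 + 4010 − 2 × 14) = 4010 × 7538.5 / 11534.5 ≈ 2620.8 mm.
Far limit Df = s·(H − f)/(H − s) = 4010 × (7552.5 − 14) / (7552.5 − 4010) = 4010 × 7538.5 / 3542.5 ≈ 8533.4 mm.
Depth of field = Df − Dn = 8533.4 − 2620.8 ≈ 5912.6 mm ≈ 5.91 m.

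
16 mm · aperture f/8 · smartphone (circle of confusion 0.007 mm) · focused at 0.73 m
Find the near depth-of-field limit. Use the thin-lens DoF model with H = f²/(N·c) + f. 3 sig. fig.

Hyperfocal distance H = f²/(N·c) + f = 16²/(8 × 0.007) + 16 = 256/0.056 + 16 ≈ 4587.4 mm ≈ 4.587 m.
Near limit Dn = s·(H − f)/(H + s − 2f) = 730 × (4587.4 − 16) / (4587.4 + 730 − 2 × 16) = 730 × 4571.4 / 5285.4 ≈ 631.39 mm ≈ 0.631 m.

0.631 m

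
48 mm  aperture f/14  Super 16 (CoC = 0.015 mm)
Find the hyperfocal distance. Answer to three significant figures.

Hyperfocal distance H = f²/(N·c) + f = 48²/(14 × 0.015) + 48 = 2304/0.21 + 48 ≈ 11019.4 mm ≈ 11.0 m.

11.0 m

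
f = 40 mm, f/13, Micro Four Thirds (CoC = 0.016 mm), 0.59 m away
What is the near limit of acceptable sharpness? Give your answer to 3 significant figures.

Hyperfocal distance H = f²/(N·c) + f = 40²/(13 × 0.016) + 40 = 1600/0.208 + 40 ≈ 7732.3 mm ≈ 7.732 m.
Near limit Dn = s·(H − f)/(H + s − 2f) = 590 × (7732.3 − 40) / (7732.3 + 590 − 2 × 40) = 590 × 7692.3 / 8242.3 ≈ 550.63 mm ≈ 0.551 m.

0.551 m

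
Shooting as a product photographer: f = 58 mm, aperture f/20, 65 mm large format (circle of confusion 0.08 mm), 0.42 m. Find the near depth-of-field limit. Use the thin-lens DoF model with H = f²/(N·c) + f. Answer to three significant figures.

358 mm

Hyperfocal distance H = f²/(N·c) + f = 58²/(20 × 0.08) + 58 = 3364/1.6 + 58 ≈ 2160.5 mm ≈ 2.160 m.
Near limit Dn = s·(H − f)/(H + s − 2f) = 420 × (2160.5 − 58) / (2160.5 + 420 − 2 × 58) = 420 × 2102.5 / 2464.5 ≈ 358.31 mm.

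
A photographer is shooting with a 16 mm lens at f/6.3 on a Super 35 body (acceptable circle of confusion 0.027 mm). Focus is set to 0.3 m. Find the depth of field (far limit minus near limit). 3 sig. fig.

Hyperfocal distance H = f²/(N·c) + f = 16²/(6.3 × 0.027) + 16 = 256/0.1701 + 16 ≈ 1521.0 mm ≈ 1.521 m.
Near limit Dn = s·(H − f)/(H + s − 2f) = 300 × (1521.0 − 16) / (1521.0 + 300 − 2 × 16) = 300 × 1505.0 / 1789.0 ≈ 252.38 mm.
Far limit Df = s·(H − f)/(H − s) = 300 × (1521.0 − 16) / (1521.0 − 300) = 300 × 1505.0 / 1221.0 ≈ 369.78 mm.
Depth of field = Df − Dn = 369.78 − 252.38 ≈ 117.40 mm.

117 mm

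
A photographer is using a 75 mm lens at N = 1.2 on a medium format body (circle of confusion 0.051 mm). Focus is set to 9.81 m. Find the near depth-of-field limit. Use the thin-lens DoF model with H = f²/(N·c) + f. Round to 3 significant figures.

8.87 m

Hyperfocal distance H = f²/(N·c) + f = 75²/(1.2 × 0.051) + 75 = 5625/0.0612 + 75 ≈ 91986.8 mm ≈ 91.99 m.
Near limit Dn = s·(H − f)/(H + s − 2f) = 9810 × (91986.8 − 75) / (91986.8 + 9810 − 2 × 75) = 9810 × 91911.8 / 101646.8 ≈ 8870.5 mm ≈ 8.87 m.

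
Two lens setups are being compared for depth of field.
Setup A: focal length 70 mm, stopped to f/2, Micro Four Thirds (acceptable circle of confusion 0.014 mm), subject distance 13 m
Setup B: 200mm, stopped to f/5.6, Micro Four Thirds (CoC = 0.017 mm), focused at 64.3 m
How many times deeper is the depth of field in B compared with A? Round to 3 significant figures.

10.4

Setup A: H = 70²/(2×0.014) + 70 ≈ 175070.0 mm; DoF = Df − Dn = 14037.1 − 12105.6 ≈ 1931.5 mm.
Setup B: H = 200²/(5.6×0.017) + 200 ≈ 420368.1 mm; DoF = Df − Dn = 75875 − 55789 ≈ 20086 mm.
Ratio = 20086 / 1931.5 ≈ 10.4.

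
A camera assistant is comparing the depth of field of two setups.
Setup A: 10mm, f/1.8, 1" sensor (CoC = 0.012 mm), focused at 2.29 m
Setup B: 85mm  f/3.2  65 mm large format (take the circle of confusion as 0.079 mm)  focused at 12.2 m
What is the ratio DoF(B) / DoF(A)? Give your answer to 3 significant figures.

Setup A: H = 10²/(1.8×0.012) + 10 ≈ 4639.6 mm; DoF = Df − Dn = 4512.1 − 1534.4 ≈ 2977.7 mm.
Setup B: H = 85²/(3.2×0.079) + 85 ≈ 28664.9 mm; DoF = Df − Dn = 21177 − 8568 ≈ 12609 mm.
Ratio = 12609 / 2977.7 ≈ 4.23.

4.23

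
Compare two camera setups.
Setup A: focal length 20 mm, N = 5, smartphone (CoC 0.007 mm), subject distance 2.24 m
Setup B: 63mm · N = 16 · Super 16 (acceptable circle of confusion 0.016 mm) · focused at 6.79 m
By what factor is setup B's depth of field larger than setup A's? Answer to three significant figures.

Setup A: H = 20²/(5×0.007) + 20 ≈ 11448.6 mm; DoF = Df − Dn = 2780.02 − 1875.65 ≈ 904.37 mm.
Setup B: H = 63²/(16×0.016) + 63 ≈ 15566.9 mm; DoF = Df − Dn = 11994.1 − 4735.4 ≈ 7258.7 mm.
Ratio = 7258.7 / 904.37 ≈ 8.03.

8.03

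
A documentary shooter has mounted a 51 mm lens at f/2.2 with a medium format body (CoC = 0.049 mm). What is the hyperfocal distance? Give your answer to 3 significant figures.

24.2 m

Hyperfocal distance H = f²/(N·c) + f = 51²/(2.2 × 0.049) + 51 = 2601/0.1078 + 51 ≈ 24179.0 mm ≈ 24.2 m.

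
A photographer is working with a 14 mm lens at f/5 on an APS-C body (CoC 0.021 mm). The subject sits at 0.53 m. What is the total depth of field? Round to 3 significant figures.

Hyperfocal distance H = f²/(N·c) + f = 14²/(5 × 0.021) + 14 = 196/0.105 + 14 ≈ 1880.7 mm ≈ 1.881 m.
Near limit Dn = s·(H − f)/(H + s − 2f) = 530 × (1880.7 − 14) / (1880.7 + 530 − 2 × 14) = 530 × 1866.7 / 2382.7 ≈ 415.22 mm.
Far limit Df = s·(H − f)/(H − s) = 530 × (1880.7 − 14) / (1880.7 − 530) = 530 × 1866.7 / 1350.7 ≈ 732.48 mm.
Depth of field = Df − Dn = 732.48 − 415.22 ≈ 317.26 mm.

317 mm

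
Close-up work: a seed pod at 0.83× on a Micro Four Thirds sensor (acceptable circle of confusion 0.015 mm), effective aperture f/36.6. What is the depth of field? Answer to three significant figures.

1.59 mm

At magnification m, DoF ≈ 2·N_eff·c/m² = 2 × 36.6 × 0.015 / 0.83² = 1.098 / 0.6889 ≈ 1.59 mm.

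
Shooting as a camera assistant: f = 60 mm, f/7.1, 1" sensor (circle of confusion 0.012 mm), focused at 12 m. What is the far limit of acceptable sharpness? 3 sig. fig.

Hyperfocal distance H = f²/(N·c) + f = 60²/(7.1 × 0.012) + 60 = 3600/0.0852 + 60 ≈ 42313.5 mm ≈ 42.31 m.
Far limit Df = s·(H − f)/(H − s) = 12000 × (42313.5 − 60) / (42313.5 − 12000) = 12000 × 42253.5 / 30313.5 ≈ 16727 mm ≈ 16.7 m.

16.7 m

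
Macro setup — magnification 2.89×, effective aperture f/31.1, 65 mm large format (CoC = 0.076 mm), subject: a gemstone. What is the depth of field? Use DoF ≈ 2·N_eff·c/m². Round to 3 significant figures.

At magnification m, DoF ≈ 2·N_eff·c/m² = 2 × 31.1 × 0.076 / 2.89² = 4.727 / 8.352 ≈ 0.566 mm.

0.566 mm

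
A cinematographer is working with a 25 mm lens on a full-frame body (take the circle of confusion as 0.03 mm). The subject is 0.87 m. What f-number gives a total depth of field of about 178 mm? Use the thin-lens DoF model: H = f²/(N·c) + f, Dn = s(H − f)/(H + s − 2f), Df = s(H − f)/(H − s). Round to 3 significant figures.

f/2.50

Write h = H − f = f²/(N·c). The thin-lens limits are Dn = s·h/(h + (s−f)) and Df = s·h/(h − (s−f)), so DoF = Df − Dn = 2·s·(s−f)·h / (h² − (s−f)²).
That is a quadratic in h: DoF·h² − 2·s·(s−f)·h − DoF·(s−f)² = 0 ⇒ h = (s−f)·(s + √(s² + DoF²)) / DoF = 845 × (870 + √(870² + 178²)) / 178 = 845 × (870 + 888.023) / 178 ≈ 8345.7 mm.
Then N = f²/(c·h) = 25² / (0.03 × 8345.7) = 625 / 250.37 ≈ 2.50.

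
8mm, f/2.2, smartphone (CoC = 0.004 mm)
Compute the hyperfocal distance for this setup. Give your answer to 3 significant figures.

Hyperfocal distance H = f²/(N·c) + f = 8²/(2.2 × 0.004) + 8 = 64/0.0088 + 8 ≈ 7280.7 mm ≈ 7.28 m.

7.28 m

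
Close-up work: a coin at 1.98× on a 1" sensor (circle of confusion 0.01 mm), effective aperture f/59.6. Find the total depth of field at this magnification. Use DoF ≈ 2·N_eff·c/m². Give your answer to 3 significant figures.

At magnification m, DoF ≈ 2·N_eff·c/m² = 2 × 59.6 × 0.01 / 1.98² = 1.192 / 3.92 ≈ 0.304 mm.

0.304 mm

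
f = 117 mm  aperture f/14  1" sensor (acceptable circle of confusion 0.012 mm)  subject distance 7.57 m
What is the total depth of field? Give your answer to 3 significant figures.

Hyperfocal distance H = f²/(N·c) + f = 117²/(14 × 0.012) + 117 = 13689/0.168 + 117 ≈ 81599.1 mm ≈ 81.60 m.
Near limit Dn = s·(H − f)/(H + s − 2f) = 7570 × (81599.1 − 117) / (81599.1 + 7570 − 2 × 117) = 7570 × 81482.1 / 88935.1 ≈ 6935.6 mm.
Far limit Df = s·(H − f)/(H − s) = 7570 × (81599.1 − 117) / (81599.1 − 7570) = 7570 × 81482.1 / 74029.1 ≈ 8332.1 mm.
Depth of field = Df − Dn = 8332.1 − 6935.6 ≈ 1396.5 mm ≈ 1.40 m.

1.40 m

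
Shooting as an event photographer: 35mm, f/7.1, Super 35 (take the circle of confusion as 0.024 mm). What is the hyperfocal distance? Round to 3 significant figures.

Hyperfocal distance H = f²/(N·c) + f = 35²/(7.1 × 0.024) + 35 = 1225/0.1704 + 35 ≈ 7224.0 mm ≈ 7.22 m.

7.22 m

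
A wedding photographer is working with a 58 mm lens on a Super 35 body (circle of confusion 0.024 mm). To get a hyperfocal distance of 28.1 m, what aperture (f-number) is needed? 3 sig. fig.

f/5

Rearrange H = f²/(N·c) + f for N: N = f² / ((H − f)·c).
N = 58² / ((28100 − 58) × 0.024) = 3364 / 673.0 ≈ 5.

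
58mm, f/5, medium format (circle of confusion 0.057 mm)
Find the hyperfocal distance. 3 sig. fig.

11.9 m

Hyperfocal distance H = f²/(N·c) + f = 58²/(5 × 0.057) + 58 = 3364/0.285 + 58 ≈ 11861.5 mm ≈ 11.9 m.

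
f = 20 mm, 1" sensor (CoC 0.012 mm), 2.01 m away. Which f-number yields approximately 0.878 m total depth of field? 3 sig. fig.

f/3.50

Write h = H − f = f²/(N·c). The thin-lens limits are Dn = s·h/(h + (s−f)) and Df = s·h/(h − (s−f)), so DoF = Df − Dn = 2·s·(s−f)·h / (h² − (s−f)²).
That is a quadratic in h: DoF·h² − 2·s·(s−f)·h − DoF·(s−f)² = 0 ⇒ h = (s−f)·(s + √(s² + DoF²)) / DoF = 1990 × (2010 + √(2010² + 878²)) / 878 = 1990 × (2010 + 2193.40) / 878 ≈ 9527.1 mm.
Then N = f²/(c·h) = 20² / (0.012 × 9527.1) = 400 / 114.32 ≈ 3.50.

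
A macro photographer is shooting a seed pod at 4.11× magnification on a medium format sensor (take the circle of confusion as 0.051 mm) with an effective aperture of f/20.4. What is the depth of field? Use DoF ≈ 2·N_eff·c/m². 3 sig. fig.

At magnification m, DoF ≈ 2·N_eff·c/m² = 2 × 20.4 × 0.051 / 4.11² = 2.081 / 16.89 ≈ 0.123 mm.

0.123 mm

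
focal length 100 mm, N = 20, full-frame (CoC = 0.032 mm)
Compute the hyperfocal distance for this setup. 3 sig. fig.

Hyperfocal distance H = f²/(N·c) + f = 100²/(20 × 0.032) + 100 = 10000/0.64 + 100 ≈ 15725.0 mm ≈ 15.7 m.

15.7 m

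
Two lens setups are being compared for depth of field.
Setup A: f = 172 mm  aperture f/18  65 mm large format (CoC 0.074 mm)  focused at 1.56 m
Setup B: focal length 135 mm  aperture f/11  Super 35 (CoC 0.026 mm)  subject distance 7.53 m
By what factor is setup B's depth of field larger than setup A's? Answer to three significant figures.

Setup A: H = 172²/(18×0.074) + 172 ≈ 22382.2 mm; DoF = Df − Dn = 1663.99 − 1468.24 ≈ 195.75 mm.
Setup B: H = 135²/(11×0.026) + 135 ≈ 63858.8 mm; DoF = Df − Dn = 8518.6 − 6747.0 ≈ 1771.6 mm.
Ratio = 1771.6 / 195.75 ≈ 9.05.

9.05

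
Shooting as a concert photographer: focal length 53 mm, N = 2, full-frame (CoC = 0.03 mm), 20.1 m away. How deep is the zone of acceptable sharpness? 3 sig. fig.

Hyperfocal distance H = f²/(N·c) + f = 53²/(2 × 0.03) + 53 = 2809/0.06 + 53 ≈ 46869.7 mm ≈ 46.87 m.
Near limit Dn = s·(H − f)/(H + s − 2f) = 20100 × (46869.7 − 53) / (46869.7 + 20100 − 2 × 53) = 20100 × 46816.7 / 66863.7 ≈ 14074 mm.
Far limit Df = s·(H − f)/(H − s) = 20100 × (46869.7 − 53) / (46869.7 − 20100) = 20100 × 46816.7 / 26769.7 ≈ 35152 mm.
Depth of field = Df − Dn = 35152 − 14074 ≈ 21078 mm ≈ 21.1 m.

21.1 m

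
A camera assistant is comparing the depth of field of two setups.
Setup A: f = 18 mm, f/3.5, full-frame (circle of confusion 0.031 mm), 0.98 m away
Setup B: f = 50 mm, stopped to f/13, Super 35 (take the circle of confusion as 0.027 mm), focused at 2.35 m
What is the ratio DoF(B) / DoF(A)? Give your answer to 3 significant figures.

Setup A: H = 18²/(3.5×0.031) + 18 ≈ 3004.2 mm; DoF = Df − Dn = 1445.75 − 741.22 ≈ 704.53 mm.
Setup B: H = 50²/(13×0.027) + 50 ≈ 7172.5 mm; DoF = Df − Dn = 3470.8 − 1776.4 ≈ 1694.4 mm.
Ratio = 1694.4 / 704.53 ≈ 2.41.

2.41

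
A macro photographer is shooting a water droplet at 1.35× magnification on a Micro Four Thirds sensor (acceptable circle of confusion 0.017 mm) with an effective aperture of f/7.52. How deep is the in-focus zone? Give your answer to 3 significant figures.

0.140 mm

At magnification m, DoF ≈ 2·N_eff·c/m² = 2 × 7.52 × 0.017 / 1.35² = 0.2557 / 1.823 ≈ 0.14 mm.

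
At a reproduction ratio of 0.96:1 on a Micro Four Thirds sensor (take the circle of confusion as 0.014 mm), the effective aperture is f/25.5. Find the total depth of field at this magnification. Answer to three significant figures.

0.775 mm

At magnification m, DoF ≈ 2·N_eff·c/m² = 2 × 25.5 × 0.014 / 0.96² = 0.714 / 0.9216 ≈ 0.775 mm.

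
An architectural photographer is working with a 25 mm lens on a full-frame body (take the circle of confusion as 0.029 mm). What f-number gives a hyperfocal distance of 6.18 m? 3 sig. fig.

Rearrange H = f²/(N·c) + f for N: N = f² / ((H − f)·c).
N = 25² / ((6180 − 25) × 0.029) = 625 / 178.5 ≈ 3.50.

f/3.50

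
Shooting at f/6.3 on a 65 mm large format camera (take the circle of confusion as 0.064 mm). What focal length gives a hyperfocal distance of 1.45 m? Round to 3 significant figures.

From H = f²/(N·c) + f, with f ≪ H: f ≈ √(H·N·c) = √(1450 × 6.3 × 0.064) = √584.64 ≈ 24.18 mm.
Exact: f² + N·c·f − N·c·H = 0 ⇒ f = (−N·c + √((N·c)² + 4·N·c·H))/2 = (−0.4032 + √2338.7)/2 ≈ 23.979 mm ≈ 24.0 mm.

24.0 mm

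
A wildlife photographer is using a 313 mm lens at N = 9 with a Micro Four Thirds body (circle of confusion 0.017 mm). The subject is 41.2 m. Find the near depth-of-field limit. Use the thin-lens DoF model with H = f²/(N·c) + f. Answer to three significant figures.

Hyperfocal distance H = f²/(N·c) + f = 313²/(9 × 0.017) + 313 = 97969/0.153 + 313 ≈ 640633.3 mm ≈ 640.6 m.
Near limit Dn = s·(H − f)/(H + s − 2f) = 41200 × (640633.3 − 313) / (640633.3 + 41200 − 2 × 313) = 41200 × 640320.3 / 681207.3 ≈ 38727 mm ≈ 38.7 m.

38.7 m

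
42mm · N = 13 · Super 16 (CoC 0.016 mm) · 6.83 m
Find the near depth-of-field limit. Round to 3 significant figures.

Hyperfocal distance H = f²/(N·c) + f = 42²/(13 × 0.016) + 42 = 1764/0.208 + 42 ≈ 8522.8 mm ≈ 8.523 m.
Near limit Dn = s·(H − f)/(H + s − 2f) = 6830 × (8522.8 − 42) / (8522.8 + 6830 − 2 × 42) = 6830 × 8480.8 / 15268.8 ≈ 3793.6 mm ≈ 3.79 m.

3.79 m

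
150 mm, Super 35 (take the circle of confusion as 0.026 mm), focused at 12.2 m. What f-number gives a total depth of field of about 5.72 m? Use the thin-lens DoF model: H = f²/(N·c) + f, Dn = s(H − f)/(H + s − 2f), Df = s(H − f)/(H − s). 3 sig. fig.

Write h = H − f = f²/(N·c). The thin-lens limits are Dn = s·h/(h + (s−f)) and Df = s·h/(h − (s−f)), so DoF = Df − Dn = 2·s·(s−f)·h / (h² − (s−f)²).
That is a quadratic in h: DoF·h² − 2·s·(s−f)·h − DoF·(s−f)² = 0 ⇒ h = (s−f)·(s + √(s² + DoF²)) / DoF = 12050 × (12200 + √(12200² + 5720²)) / 5720 = 12050 × (12200 + 13474.4) / 5720 ≈ 54087 mm.
Then N = f²/(c·h) = 150² / (0.026 × 54087) = 22500 / 1406.3 ≈ 16.

f/16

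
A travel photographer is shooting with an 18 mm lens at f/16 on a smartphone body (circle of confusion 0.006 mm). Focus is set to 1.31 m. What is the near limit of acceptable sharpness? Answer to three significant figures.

0.947 m

Hyperfocal distance H = f²/(N·c) + f = 18²/(16 × 0.006) + 18 = 324/0.096 + 18 ≈ 3393.0 mm ≈ 3.393 m.
Near limit Dn = s·(H − f)/(H + s − 2f) = 1310 × (3393.0 − 18) / (3393.0 + 1310 − 2 × 18) = 1310 × 3375.0 / 4667.0 ≈ 947.34 mm ≈ 0.947 m.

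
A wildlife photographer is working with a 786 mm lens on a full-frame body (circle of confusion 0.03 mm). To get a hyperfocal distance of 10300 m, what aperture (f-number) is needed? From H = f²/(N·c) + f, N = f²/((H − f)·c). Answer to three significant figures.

Rearrange H = f²/(N·c) + f for N: N = f² / ((H − f)·c).
N = 786² / ((10300000 − 786) × 0.03) = 617796 / 308976 ≈ 2.00.

f/2.00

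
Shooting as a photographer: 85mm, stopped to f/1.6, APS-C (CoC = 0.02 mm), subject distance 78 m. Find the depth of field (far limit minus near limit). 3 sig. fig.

61.1 m

Hyperfocal distance H = f²/(N·c) + f = 85²/(1.6 × 0.02) + 85 = 7225/0.032 + 85 ≈ 225866.2 mm ≈ 225.9 m.
Near limit Dn = s·(H − f)/(H + s − 2f) = 78000 × (225866.2 − 85) / (225866.2 + 78000 − 2 × 85) = 78000 × 225781.2 / 303696.2 ≈ 57989 mm.
Far limit Df = s·(H − f)/(H − s) = 78000 × (225866.2 − 85) / (225866.2 − 78000) = 78000 × 225781.2 / 147866.2 ≈ 119100 mm.
Depth of field = Df − Dn = 119100 − 57989 ≈ 61111 mm ≈ 61.1 m.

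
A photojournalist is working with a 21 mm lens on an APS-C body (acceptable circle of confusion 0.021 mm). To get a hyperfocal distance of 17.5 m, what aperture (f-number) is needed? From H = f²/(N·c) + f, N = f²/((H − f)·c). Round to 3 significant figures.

f/1.20

Rearrange H = f²/(N·c) + f for N: N = f² / ((H − f)·c).
N = 21² / ((17500 − 21) × 0.021) = 441 / 367.1 ≈ 1.20.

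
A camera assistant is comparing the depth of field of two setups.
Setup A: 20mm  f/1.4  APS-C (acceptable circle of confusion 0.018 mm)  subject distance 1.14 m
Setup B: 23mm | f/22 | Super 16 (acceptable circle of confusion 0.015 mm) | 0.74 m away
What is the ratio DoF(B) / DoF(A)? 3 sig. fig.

Setup A: H = 20²/(1.4×0.018) + 20 ≈ 15893.0 mm; DoF = Df − Dn = 1226.55 − 1064.86 ≈ 161.69 mm.
Setup B: H = 23²/(22×0.015) + 23 ≈ 1626.0 mm; DoF = Df − Dn = 1338.83 − 511.30 ≈ 827.53 mm.
Ratio = 827.53 / 161.69 ≈ 5.12.

5.12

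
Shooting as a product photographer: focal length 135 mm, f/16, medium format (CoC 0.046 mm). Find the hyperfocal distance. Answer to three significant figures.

24.9 m

Hyperfocal distance H = f²/(N·c) + f = 135²/(16 × 0.046) + 135 = 18225/0.736 + 135 ≈ 24897.2 mm ≈ 24.9 m.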